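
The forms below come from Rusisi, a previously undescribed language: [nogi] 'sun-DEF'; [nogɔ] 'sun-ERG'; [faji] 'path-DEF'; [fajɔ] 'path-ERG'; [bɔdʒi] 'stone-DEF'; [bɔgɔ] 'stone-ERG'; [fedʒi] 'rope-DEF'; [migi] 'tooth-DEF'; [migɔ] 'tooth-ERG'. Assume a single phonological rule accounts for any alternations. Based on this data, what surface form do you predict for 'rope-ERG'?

'stone' shows [dʒ] ~ [g] at the end of the stem ([bɔdʒi] vs [bɔgɔ]).
If /g/ were underlying and a rule turned it into [dʒ] before the DEF suffix, 'sun' would also alternate; but it has [g] in both [nogi] and [nogɔ].
The underlying segment must be /dʒ/; palato-alveolar /dʒ/ becomes [g] when no front vowel follows, yielding [g] there.
The one attested form of 'rope', [fedʒi], shows underlying /fedʒ/. Applying the same rule when no front vowel follows gives [fegɔ].

[fegɔ]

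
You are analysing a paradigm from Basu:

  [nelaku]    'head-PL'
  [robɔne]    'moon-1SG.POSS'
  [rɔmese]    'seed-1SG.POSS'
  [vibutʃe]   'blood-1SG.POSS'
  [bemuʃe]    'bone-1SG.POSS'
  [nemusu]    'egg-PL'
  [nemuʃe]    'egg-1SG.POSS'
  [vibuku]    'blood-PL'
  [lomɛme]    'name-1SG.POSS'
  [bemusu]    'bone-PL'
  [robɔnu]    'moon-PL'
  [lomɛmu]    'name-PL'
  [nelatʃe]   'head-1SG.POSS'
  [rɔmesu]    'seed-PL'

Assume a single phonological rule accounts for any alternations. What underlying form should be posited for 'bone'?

In [bemuʃe] and [bemusu] the final segment of 'bone' alternates: [ʃ] ~ [s].
If /s/ were underlying and a rule turned it into [ʃ] before the 1SG.POSS suffix, 'seed' would also alternate; but it has [s] in both [rɔmese] and [rɔmesu].
The underlying segment must be /ʃ/; palato-alveolar /tʃ/ and /ʃ/ become [k] and [s] when no front vowel follows, yielding [s] there.

/bemuʃ/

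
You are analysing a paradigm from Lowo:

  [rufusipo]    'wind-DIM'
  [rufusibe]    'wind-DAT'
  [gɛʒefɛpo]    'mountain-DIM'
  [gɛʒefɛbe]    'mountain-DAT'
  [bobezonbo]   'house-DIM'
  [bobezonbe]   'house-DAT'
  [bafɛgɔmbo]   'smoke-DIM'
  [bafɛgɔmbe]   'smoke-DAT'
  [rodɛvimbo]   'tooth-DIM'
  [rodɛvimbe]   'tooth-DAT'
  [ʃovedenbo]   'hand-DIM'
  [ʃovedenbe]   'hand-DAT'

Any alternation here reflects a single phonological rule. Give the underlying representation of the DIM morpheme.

The DIM morpheme has two allomorphs, [-bo] and [-po].
By contrast the DAT suffix keeps its initial [b] throughout — that segment must be underlying.
So the underlying form is /-po/, and voiceless stops become voiced after a nasal.

/-po/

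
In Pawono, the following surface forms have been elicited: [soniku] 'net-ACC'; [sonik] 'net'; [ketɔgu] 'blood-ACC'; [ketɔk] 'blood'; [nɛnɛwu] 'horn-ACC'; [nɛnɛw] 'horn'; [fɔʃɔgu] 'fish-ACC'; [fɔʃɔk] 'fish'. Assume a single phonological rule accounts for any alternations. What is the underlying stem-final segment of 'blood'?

/g/

The stem for 'blood' ends in [g] in [ketɔgu] but [k] in [ketɔk].
But 'net' keeps [k] in both environments ([soniku], [sonik]), so there is no rule changing /k/ to [g] before the ACC suffix.
The underlying segment must be /g/; voiced obstruents become voiceless word-finally, yielding [k] there.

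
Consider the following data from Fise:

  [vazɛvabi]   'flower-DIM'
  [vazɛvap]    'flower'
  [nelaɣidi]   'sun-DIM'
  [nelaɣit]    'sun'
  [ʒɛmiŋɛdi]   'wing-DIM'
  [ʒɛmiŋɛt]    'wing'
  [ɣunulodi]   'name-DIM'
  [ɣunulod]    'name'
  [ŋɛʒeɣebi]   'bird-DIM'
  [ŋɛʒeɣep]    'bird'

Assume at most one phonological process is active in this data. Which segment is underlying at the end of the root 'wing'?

The root 'wing' surfaces as [ʒɛmiŋɛdi] and [ʒɛmiŋɛt], with a stem-final [d] ~ [t] alternation.
If /d/ were underlying and a rule turned it into [t] in isolation, 'name' would also alternate; but it has [d] in both [ɣunulodi] and [ɣunulod].
The alternation reflects intervocalic voicing: voiceless stops become voiced between vowels. /t/ is underlying.

/t/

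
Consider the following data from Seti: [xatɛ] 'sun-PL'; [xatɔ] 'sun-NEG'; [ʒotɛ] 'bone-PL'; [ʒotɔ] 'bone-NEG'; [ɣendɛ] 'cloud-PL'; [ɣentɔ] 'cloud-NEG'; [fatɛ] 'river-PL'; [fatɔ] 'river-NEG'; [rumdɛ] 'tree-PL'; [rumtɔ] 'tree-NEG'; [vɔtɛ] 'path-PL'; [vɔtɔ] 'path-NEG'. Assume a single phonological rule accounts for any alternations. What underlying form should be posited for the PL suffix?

The PL suffix surfaces as [-dɛ] and [-tɛ], depending on the final segment of the stem.
By contrast the NEG suffix keeps its initial [t] throughout — that segment must be underlying.
The PL suffix is therefore /-dɛ/ underlyingly, with post-vocalic devoicing: voiced stops become voiceless after a vowel.

/-dɛ/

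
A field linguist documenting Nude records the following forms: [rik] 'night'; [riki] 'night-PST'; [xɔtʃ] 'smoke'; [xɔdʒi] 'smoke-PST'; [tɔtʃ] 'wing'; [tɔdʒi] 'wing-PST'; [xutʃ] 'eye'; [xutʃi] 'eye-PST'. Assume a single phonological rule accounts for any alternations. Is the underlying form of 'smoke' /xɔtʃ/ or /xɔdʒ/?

In [xɔtʃ] and [xɔdʒi] the final segment of 'smoke' alternates: [tʃ] ~ [dʒ].
If /tʃ/ were underlying and a rule turned it into [dʒ] before the PST suffix, 'eye' would also alternate; but it has [tʃ] in both [xutʃ] and [xutʃi].
The underlying segment must be /dʒ/; voiced obstruents become voiceless word-finally, yielding [tʃ] there.

/xɔdʒ/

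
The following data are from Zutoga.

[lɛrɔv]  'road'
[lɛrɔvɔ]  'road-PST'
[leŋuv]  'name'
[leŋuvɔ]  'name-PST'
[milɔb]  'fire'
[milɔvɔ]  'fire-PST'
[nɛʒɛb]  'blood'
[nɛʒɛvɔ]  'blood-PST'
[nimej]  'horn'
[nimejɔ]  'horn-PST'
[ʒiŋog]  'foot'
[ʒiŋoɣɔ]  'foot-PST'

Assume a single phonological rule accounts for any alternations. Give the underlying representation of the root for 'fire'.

/milɔb/

The stem for 'fire' ends in [b] in [milɔb] but [v] in [milɔvɔ].
But 'name' keeps [v] in both environments ([leŋuv], [leŋuvɔ]), so there is no rule changing /v/ to [b] in isolation.
So /b/ is underlying, and a rule of intervocalic spirantization — voiced stops become fricatives between vowels — gives [v].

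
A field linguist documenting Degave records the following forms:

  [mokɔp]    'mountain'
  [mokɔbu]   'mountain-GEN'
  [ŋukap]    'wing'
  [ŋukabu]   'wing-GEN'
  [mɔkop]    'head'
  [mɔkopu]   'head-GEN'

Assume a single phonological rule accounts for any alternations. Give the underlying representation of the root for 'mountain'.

The stem for 'mountain' ends in [p] in [mokɔp] but [b] in [mokɔbu].
If /p/ were underlying and a rule turned it into [b] before the GEN suffix, 'head' would also alternate; but it has [p] in both [mɔkop] and [mɔkopu].
The underlying segment must be /b/; voiced obstruents become voiceless word-finally, yielding [p] there.

/mokɔb/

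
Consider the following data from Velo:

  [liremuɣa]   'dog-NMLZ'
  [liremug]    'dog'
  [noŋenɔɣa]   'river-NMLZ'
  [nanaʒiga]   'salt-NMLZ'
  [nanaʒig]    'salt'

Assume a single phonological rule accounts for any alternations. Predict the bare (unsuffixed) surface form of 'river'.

'dog' shows [ɣ] ~ [g] at the end of the stem ([liremuɣa] vs [liremug]).
But 'salt' keeps [g] in both environments ([nanaʒiga], [nanaʒig]), so there is no rule changing /g/ to [ɣ] before the NMLZ suffix.
So /ɣ/ is underlying, and a rule of word-final hardening — voiced fricatives become stops word-finally — gives [g].
The one attested form of 'river', [noŋenɔɣa], shows underlying /noŋenɔɣ/. Applying the same rule word-finally gives [noŋenɔg].

[noŋenɔg]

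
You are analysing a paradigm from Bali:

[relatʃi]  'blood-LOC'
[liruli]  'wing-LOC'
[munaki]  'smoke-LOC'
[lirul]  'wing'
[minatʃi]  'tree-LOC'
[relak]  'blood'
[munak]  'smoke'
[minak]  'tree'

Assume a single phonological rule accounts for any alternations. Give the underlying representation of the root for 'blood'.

/relatʃ/

In [relatʃi] and [relak] the final segment of 'blood' alternates: [tʃ] ~ [k].
The stem 'smoke' ([munaki], [munak]) shows [k] unchanged in both environments, so [k] cannot be basic with [tʃ] derived before the LOC suffix.
The underlying segment must be /tʃ/; palato-alveolar /tʃ/ becomes [k] when no front vowel follows, yielding [k] there.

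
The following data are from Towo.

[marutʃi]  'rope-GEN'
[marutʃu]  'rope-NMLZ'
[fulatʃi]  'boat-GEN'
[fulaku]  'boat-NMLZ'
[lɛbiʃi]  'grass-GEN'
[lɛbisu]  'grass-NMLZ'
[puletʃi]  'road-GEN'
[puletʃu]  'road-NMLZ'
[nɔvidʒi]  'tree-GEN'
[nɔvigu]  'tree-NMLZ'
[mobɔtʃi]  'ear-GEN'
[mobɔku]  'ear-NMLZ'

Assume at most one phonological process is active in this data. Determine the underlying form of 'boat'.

/fulak/

In [fulatʃi] and [fulaku] the final segment of 'boat' alternates: [tʃ] ~ [k].
The stem 'rope' ([marutʃi], [marutʃu]) shows [tʃ] unchanged in both environments, so [tʃ] cannot be basic with [k] derived before the NMLZ suffix.
So /k/ is underlying, and a rule of palatalization before a front vowel — /k/, /g/ and /s/ become palato-alveolar [tʃ], [dʒ] and [ʃ] before a front vowel — gives [tʃ].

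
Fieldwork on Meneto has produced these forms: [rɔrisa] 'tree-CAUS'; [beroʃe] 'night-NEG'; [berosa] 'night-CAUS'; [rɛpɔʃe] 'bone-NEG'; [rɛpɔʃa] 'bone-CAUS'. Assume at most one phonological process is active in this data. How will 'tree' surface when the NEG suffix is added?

[rɔriʃe]

'night' shows [ʃ] ~ [s] at the end of the stem ([beroʃe] vs [berosa]).
If /ʃ/ were underlying and a rule turned it into [s] before the CAUS suffix, 'bone' would also alternate; but it has [ʃ] in both [rɛpɔʃe] and [rɛpɔʃa].
The underlying segment must be /s/; /s/ becomes palato-alveolar [ʃ] before a front vowel, yielding [ʃ] there.
From [rɔrisa] the stem 'tree' is /rɔris/; before a front vowel this yields [rɔriʃe].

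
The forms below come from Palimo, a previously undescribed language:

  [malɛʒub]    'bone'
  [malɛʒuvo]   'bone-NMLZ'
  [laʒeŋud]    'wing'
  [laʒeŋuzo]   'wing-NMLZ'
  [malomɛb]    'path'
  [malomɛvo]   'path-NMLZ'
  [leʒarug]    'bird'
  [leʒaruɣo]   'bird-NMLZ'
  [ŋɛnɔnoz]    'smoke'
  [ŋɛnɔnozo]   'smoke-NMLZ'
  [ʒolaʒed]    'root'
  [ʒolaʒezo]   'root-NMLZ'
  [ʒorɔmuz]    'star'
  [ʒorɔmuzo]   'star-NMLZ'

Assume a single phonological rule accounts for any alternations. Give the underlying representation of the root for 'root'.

The root 'root' surfaces as [ʒolaʒed] and [ʒolaʒezo], with a stem-final [d] ~ [z] alternation.
The stem 'smoke' ([ŋɛnɔnoz], [ŋɛnɔnozo]) shows [z] unchanged in both environments, so [z] cannot be basic with [d] derived in isolation.
The alternation reflects intervocalic spirantization: voiced stops become fricatives between vowels. /d/ is underlying.
Hence 'root' is /ʒolaʒed/ underlyingly.

/ʒolaʒed/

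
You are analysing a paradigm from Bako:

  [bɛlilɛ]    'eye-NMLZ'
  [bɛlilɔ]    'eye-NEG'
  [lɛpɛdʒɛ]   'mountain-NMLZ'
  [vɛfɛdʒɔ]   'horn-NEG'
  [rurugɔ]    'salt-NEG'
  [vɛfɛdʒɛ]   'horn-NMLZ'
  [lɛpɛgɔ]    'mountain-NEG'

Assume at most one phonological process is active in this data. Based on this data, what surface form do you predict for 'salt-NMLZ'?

The root 'mountain' surfaces as [lɛpɛgɔ] and [lɛpɛdʒɛ], with a stem-final [g] ~ [dʒ] alternation.
But 'horn' keeps [dʒ] in both environments ([vɛfɛdʒɔ], [vɛfɛdʒɛ]), so there is no rule changing /dʒ/ to [g] before the NEG suffix.
Therefore /g/ is basic and [dʒ] is derived by palatalization before a front vowel (/g/ becomes palato-alveolar [dʒ] before a front vowel).
The one attested form of 'salt', [rurugɔ], shows underlying /rurug/. Applying the same rule before a front vowel gives [rurudʒɛ].

[rurudʒɛ]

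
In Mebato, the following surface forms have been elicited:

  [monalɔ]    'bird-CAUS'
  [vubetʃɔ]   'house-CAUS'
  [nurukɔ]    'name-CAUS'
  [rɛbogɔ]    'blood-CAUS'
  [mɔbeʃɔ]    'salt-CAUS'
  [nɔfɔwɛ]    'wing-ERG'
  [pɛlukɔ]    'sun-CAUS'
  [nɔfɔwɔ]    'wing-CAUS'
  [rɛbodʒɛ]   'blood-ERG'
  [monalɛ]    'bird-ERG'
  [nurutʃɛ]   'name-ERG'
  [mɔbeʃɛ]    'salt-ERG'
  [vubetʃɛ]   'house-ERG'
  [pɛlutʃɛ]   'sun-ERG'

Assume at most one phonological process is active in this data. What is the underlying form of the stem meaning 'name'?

In [nurutʃɛ] and [nurukɔ] the final segment of 'name' alternates: [tʃ] ~ [k].
But 'house' keeps [tʃ] in both environments ([vubetʃɛ], [vubetʃɔ]), so there is no rule changing /tʃ/ to [k] before the CAUS suffix.
Therefore /k/ is basic and [tʃ] is derived by palatalization before a front vowel (/k/ and /g/ become palato-alveolar [tʃ] and [dʒ] before a front vowel).
The underlying form of 'name' is therefore /nuruk/.

/nuruk/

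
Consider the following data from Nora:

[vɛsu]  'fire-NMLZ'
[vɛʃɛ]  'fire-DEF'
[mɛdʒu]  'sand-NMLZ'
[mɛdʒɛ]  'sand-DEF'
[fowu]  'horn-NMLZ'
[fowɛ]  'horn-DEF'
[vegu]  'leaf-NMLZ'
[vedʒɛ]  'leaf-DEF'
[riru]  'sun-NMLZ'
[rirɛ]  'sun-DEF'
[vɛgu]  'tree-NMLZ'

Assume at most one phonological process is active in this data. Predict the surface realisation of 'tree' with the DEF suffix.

[vɛdʒɛ]

The root 'leaf' surfaces as [vegu] and [vedʒɛ], with a stem-final [g] ~ [dʒ] alternation.
But 'sand' keeps [dʒ] in both environments ([mɛdʒu], [mɛdʒɛ]), so there is no rule changing /dʒ/ to [g] before the NMLZ suffix.
The underlying segment must be /g/; /g/ and /s/ become palato-alveolar [dʒ] and [ʃ] before a front vowel, yielding [dʒ] there.
The one attested form of 'tree', [vɛgu], shows underlying /vɛg/. Applying the same rule before a front vowel gives [vɛdʒɛ].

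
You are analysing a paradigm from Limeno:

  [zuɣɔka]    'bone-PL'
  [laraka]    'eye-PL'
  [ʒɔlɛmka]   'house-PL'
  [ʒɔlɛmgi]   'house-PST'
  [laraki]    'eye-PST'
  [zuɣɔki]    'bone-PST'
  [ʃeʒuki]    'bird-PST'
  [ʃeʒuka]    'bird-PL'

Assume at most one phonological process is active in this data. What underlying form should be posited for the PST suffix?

The PST morpheme has two allomorphs, [-gi] and [-ki].
The PL suffix, which begins with [k], is invariant after every stem; so [k] is not altered by any rule here.
So the underlying form is /-gi/, and voiced stops become voiceless after a vowel.

/-gi/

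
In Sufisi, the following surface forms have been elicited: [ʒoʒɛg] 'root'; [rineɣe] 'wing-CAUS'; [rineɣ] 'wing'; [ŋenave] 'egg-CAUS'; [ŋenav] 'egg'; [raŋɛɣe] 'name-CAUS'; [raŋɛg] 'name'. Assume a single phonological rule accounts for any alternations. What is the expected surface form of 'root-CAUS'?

In [raŋɛɣe] and [raŋɛg] the final segment of 'name' alternates: [ɣ] ~ [g].
The stem 'wing' ([rineɣe], [rineɣ]) shows [ɣ] unchanged in both environments, so [ɣ] cannot be basic with [g] derived in isolation.
Therefore /g/ is basic and [ɣ] is derived by intervocalic spirantization (voiced stops become fricatives between vowels).
The one attested form of 'root', [ʒoʒɛg], shows underlying /ʒoʒɛg/. Applying the same rule between vowels gives [ʒoʒɛɣe].

[ʒoʒɛɣe]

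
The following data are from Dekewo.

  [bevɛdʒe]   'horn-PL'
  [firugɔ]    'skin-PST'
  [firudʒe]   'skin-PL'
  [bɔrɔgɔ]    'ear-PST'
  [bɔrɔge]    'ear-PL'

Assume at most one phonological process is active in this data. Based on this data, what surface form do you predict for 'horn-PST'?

'skin' shows [g] ~ [dʒ] at the end of the stem ([firugɔ] vs [firudʒe]).
Compare 'ear', with invariant [g] in [bɔrɔgɔ] and [bɔrɔge]: an analysis with underlying /g/ and a rule producing [dʒ] before the PL suffix would wrongly predict alternation here too.
Therefore /dʒ/ is basic and [g] is derived by depalatalization (palato-alveolar /dʒ/ becomes [g] when no front vowel follows).
From [bevɛdʒe] the stem 'horn' is /bevɛdʒ/; when no front vowel follows this yields [bevɛgɔ].

[bevɛgɔ]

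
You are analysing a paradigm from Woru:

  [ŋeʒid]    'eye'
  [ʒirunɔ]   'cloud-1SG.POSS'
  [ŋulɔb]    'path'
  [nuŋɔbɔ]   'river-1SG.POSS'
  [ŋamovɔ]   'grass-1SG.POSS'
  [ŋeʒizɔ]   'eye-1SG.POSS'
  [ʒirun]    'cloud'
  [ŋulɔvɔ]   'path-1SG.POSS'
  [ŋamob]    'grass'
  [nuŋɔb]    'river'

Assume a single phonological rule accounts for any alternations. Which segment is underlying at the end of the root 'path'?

The root 'path' surfaces as [ŋulɔvɔ] and [ŋulɔb], with a stem-final [v] ~ [b] alternation.
But 'river' keeps [b] in both environments ([nuŋɔbɔ], [nuŋɔb]), so there is no rule changing /b/ to [v] before the 1SG.POSS suffix.
Therefore /v/ is basic and [b] is derived by word-final hardening (voiced fricatives become stops word-finally).

/v/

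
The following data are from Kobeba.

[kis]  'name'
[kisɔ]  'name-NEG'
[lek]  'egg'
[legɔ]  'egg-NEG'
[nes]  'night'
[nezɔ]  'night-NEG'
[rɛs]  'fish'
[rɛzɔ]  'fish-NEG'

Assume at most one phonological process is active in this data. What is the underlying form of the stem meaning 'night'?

The stem for 'night' ends in [s] in [nes] but [z] in [nezɔ].
But 'name' keeps [s] in both environments ([kis], [kisɔ]), so there is no rule changing /s/ to [z] before the NEG suffix.
The underlying segment must be /z/; voiced obstruents become voiceless word-finally, yielding [s] there.

/nez/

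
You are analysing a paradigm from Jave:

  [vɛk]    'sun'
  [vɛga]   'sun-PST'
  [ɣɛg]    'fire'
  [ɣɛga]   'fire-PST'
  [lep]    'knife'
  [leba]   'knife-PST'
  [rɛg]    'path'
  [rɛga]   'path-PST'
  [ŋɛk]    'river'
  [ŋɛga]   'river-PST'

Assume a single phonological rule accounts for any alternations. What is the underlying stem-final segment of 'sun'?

The root 'sun' surfaces as [vɛk] and [vɛga], with a stem-final [k] ~ [g] alternation.
Compare 'path', with invariant [g] in [rɛg] and [rɛga]: an analysis with underlying /g/ and a rule producing [k] in isolation would wrongly predict alternation here too.
The alternation reflects intervocalic voicing: voiceless stops become voiced between vowels. /k/ is underlying.

/k/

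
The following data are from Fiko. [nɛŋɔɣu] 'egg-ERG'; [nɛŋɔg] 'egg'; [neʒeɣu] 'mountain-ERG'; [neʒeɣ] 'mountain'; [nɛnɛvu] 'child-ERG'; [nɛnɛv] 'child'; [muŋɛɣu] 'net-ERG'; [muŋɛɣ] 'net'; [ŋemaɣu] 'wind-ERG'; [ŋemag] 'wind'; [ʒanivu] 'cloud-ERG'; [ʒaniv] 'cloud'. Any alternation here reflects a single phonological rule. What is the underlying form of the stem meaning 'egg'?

/nɛŋɔg/

'egg' shows [ɣ] ~ [g] at the end of the stem ([nɛŋɔɣu] vs [nɛŋɔg]).
But 'mountain' keeps [ɣ] in both environments ([neʒeɣu], [neʒeɣ]), so there is no rule changing /ɣ/ to [g] in isolation.
Therefore /g/ is basic and [ɣ] is derived by intervocalic spirantization (voiced stops become fricatives between vowels).
Hence 'egg' is /nɛŋɔg/ underlyingly.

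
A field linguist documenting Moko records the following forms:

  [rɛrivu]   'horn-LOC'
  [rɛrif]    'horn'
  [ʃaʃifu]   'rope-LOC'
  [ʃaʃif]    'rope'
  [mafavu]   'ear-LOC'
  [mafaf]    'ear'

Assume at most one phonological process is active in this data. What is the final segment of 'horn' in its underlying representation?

/v/

The stem for 'horn' ends in [v] in [rɛrivu] but [f] in [rɛrif].
Compare 'rope', with invariant [f] in [ʃaʃifu] and [ʃaʃif]: an analysis with underlying /f/ and a rule producing [v] before the LOC suffix would wrongly predict alternation here too.
The underlying segment must be /v/; voiced obstruents become voiceless word-finally, yielding [f] there.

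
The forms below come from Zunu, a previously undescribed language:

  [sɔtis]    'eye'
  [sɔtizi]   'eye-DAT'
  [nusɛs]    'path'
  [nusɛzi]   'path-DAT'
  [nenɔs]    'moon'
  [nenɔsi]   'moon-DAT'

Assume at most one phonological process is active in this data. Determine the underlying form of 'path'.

The root 'path' surfaces as [nusɛs] and [nusɛzi], with a stem-final [s] ~ [z] alternation.
If /s/ were underlying and a rule turned it into [z] before the DAT suffix, 'moon' would also alternate; but it has [s] in both [nenɔs] and [nenɔsi].
The alternation reflects word-final obstruent devoicing: voiced obstruents become voiceless word-finally. /z/ is underlying.

/nusɛz/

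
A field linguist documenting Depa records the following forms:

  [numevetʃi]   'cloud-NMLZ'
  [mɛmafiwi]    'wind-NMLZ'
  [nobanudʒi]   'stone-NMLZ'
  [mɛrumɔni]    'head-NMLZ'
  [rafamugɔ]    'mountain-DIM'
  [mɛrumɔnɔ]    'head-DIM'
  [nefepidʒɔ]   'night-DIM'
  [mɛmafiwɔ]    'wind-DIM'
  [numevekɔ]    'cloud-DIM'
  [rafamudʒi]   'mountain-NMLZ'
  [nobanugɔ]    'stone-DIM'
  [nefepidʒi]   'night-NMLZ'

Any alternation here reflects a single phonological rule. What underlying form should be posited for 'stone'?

The root 'stone' surfaces as [nobanugɔ] and [nobanudʒi], with a stem-final [g] ~ [dʒ] alternation.
If /dʒ/ were underlying and a rule turned it into [g] before the DIM suffix, 'night' would also alternate; but it has [dʒ] in both [nefepidʒɔ] and [nefepidʒi].
Therefore /g/ is basic and [dʒ] is derived by palatalization before a front vowel (/k/ and /g/ become palato-alveolar [tʃ] and [dʒ] before a front vowel).

/nobanug/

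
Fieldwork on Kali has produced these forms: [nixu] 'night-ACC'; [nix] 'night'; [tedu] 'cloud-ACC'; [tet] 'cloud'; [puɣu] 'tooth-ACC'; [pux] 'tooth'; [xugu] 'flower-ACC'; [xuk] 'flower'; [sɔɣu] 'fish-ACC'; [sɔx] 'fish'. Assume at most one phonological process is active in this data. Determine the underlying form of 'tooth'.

'tooth' shows [ɣ] ~ [x] at the end of the stem ([puɣu] vs [pux]).
If /x/ were underlying and a rule turned it into [ɣ] before the ACC suffix, 'night' would also alternate; but it has [x] in both [nixu] and [nix].
The underlying segment must be /ɣ/; voiced obstruents become voiceless word-finally, yielding [x] there.

/puɣ/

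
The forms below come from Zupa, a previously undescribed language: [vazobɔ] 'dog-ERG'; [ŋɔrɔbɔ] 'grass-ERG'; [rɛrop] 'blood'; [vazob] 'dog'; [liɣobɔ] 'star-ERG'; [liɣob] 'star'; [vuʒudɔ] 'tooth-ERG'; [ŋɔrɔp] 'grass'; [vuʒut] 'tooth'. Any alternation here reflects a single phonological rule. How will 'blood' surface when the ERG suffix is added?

[rɛrobɔ]

'grass' shows [b] ~ [p] at the end of the stem ([ŋɔrɔbɔ] vs [ŋɔrɔp]).
But 'dog' keeps [b] in both environments ([vazobɔ], [vazob]), so there is no rule changing /b/ to [p] in isolation.
The alternation reflects intervocalic voicing: voiceless stops become voiced between vowels. /p/ is underlying.
From [rɛrop] the stem 'blood' is /rɛrop/; between vowels this yields [rɛrobɔ].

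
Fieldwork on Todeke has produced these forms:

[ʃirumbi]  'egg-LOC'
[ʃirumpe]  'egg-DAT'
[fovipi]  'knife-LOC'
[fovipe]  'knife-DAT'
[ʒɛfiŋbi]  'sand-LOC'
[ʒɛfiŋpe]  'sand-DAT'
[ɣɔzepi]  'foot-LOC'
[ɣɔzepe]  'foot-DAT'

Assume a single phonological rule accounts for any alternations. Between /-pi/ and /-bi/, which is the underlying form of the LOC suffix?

/-bi/

The LOC suffix surfaces as [-bi] and [-pi], depending on the final segment of the stem.
The DAT suffix, which begins with [p], is invariant after every stem; so [p] is not altered by any rule here.
So the underlying form is /-bi/, and voiced stops become voiceless after a vowel.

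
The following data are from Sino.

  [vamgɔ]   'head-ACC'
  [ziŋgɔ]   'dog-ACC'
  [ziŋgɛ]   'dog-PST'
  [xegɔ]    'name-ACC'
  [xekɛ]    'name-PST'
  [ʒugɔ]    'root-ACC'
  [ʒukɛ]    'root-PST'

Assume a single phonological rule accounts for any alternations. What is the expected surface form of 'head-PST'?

The PST suffix surfaces as [-gɛ] and [-kɛ], depending on the final segment of the stem.
The ACC suffix, which begins with [g], is invariant after every stem; so [g] is not altered by any rule here.
The PST suffix is therefore /-kɛ/ underlyingly, with post-nasal voicing: voiceless stops become voiced after a nasal.
After 'head', which ends in a nasal, the suffix surfaces as [-gɛ], giving [vamgɛ].

[vamgɛ]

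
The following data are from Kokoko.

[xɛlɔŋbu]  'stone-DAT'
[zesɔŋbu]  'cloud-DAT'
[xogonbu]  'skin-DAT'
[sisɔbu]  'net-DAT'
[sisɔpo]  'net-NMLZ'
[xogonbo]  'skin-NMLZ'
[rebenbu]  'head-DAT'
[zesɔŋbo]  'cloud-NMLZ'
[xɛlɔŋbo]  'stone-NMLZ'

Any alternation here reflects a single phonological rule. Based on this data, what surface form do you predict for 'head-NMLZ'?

The NMLZ morpheme has two allomorphs, [-bo] and [-po].
The DAT suffix, which begins with [b], is invariant after every stem; so [b] is not altered by any rule here.
The NMLZ suffix is therefore /-po/ underlyingly, with post-nasal voicing: voiceless stops become voiced after a nasal.
After 'head', which ends in a nasal, the suffix surfaces as [-bo], giving [rebenbo].

[rebenbo]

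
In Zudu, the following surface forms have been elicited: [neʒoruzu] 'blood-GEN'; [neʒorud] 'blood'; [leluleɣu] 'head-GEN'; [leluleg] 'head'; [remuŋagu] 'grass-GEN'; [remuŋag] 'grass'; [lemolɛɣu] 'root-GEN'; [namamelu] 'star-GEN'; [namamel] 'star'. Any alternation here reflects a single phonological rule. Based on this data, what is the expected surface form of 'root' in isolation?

[lemolɛg]

In [leluleɣu] and [leluleg] the final segment of 'head' alternates: [ɣ] ~ [g].
But 'grass' keeps [g] in both environments ([remuŋagu], [remuŋag]), so there is no rule changing /g/ to [ɣ] before the GEN suffix.
The alternation reflects word-final hardening: voiced fricatives become stops word-finally. /ɣ/ is underlying.
From [lemolɛɣu] the stem 'root' is /lemolɛɣ/; word-finally this yields [lemolɛg].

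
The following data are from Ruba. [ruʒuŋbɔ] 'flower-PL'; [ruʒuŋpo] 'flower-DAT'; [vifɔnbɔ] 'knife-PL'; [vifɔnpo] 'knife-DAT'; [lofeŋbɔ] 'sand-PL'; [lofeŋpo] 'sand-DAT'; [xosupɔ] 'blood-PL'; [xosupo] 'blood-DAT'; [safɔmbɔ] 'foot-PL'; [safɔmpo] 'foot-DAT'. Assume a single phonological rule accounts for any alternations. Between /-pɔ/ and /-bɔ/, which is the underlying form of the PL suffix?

/-bɔ/

The PL morpheme has two allomorphs, [-bɔ] and [-pɔ].
By contrast the DAT suffix keeps its initial [p] throughout — that segment must be underlying.
The PL suffix is therefore /-bɔ/ underlyingly, with post-vocalic devoicing: voiced stops become voiceless after a vowel.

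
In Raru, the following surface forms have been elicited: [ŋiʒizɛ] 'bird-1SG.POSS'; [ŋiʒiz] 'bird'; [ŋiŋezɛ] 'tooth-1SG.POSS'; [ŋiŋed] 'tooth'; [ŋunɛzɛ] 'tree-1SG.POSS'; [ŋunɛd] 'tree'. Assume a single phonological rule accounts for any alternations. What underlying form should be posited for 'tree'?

/ŋunɛd/

The stem for 'tree' ends in [z] in [ŋunɛzɛ] but [d] in [ŋunɛd].
If /z/ were underlying and a rule turned it into [d] in isolation, 'bird' would also alternate; but it has [z] in both [ŋiʒizɛ] and [ŋiʒiz].
The alternation reflects intervocalic spirantization: voiced stops become fricatives between vowels. /d/ is underlying.
The underlying form of 'tree' is therefore /ŋunɛd/.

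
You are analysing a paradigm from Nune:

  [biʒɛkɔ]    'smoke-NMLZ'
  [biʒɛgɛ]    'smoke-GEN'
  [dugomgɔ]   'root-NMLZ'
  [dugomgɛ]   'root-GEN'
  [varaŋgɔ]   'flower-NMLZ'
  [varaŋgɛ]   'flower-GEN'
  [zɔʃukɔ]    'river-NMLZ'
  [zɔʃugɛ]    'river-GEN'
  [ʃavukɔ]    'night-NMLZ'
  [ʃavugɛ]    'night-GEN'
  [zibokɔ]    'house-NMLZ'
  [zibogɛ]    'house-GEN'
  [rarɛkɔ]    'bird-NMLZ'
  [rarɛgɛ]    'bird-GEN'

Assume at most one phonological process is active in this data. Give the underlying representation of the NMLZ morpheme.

The NMLZ morpheme has two allomorphs, [-gɔ] and [-kɔ].
By contrast the GEN suffix keeps its initial [g] throughout — that segment must be underlying.
So the underlying form is /-kɔ/, and voiceless stops become voiced after a nasal.

/-kɔ/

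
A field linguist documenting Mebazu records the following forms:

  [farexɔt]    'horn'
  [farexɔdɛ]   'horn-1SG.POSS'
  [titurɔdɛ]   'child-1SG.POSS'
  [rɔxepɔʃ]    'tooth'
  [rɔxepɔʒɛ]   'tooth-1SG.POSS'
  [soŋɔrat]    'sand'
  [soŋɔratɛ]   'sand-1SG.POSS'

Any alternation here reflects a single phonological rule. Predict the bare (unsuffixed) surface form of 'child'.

In [farexɔt] and [farexɔdɛ] the final segment of 'horn' alternates: [t] ~ [d].
The stem 'sand' ([soŋɔrat], [soŋɔratɛ]) shows [t] unchanged in both environments, so [t] cannot be basic with [d] derived before the 1SG.POSS suffix.
So /d/ is underlying, and a rule of word-final obstruent devoicing — voiced obstruents become voiceless word-finally — gives [t].
The one attested form of 'child', [titurɔdɛ], shows underlying /titurɔd/. Applying the same rule word-finally gives [titurɔt].

[titurɔt]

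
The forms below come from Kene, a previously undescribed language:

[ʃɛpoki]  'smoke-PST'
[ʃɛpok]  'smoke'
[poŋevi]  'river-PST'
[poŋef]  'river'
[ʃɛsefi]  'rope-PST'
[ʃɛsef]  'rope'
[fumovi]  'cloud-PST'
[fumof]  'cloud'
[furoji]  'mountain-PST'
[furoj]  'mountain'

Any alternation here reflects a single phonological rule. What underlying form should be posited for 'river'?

/poŋev/

'river' shows [v] ~ [f] at the end of the stem ([poŋevi] vs [poŋef]).
But 'rope' keeps [f] in both environments ([ʃɛsefi], [ʃɛsef]), so there is no rule changing /f/ to [v] before the PST suffix.
So /v/ is underlying, and a rule of word-final obstruent devoicing — voiced obstruents become voiceless word-finally — gives [f].
Hence 'river' is /poŋev/ underlyingly.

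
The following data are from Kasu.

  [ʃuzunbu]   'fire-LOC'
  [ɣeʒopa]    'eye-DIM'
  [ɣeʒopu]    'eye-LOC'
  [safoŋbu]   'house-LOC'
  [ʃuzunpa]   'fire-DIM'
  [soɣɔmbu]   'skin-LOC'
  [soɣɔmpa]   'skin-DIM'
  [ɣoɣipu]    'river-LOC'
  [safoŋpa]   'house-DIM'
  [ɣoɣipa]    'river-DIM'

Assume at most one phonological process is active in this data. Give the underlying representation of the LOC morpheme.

The LOC suffix surfaces as [-bu] and [-pu], depending on the final segment of the stem.
By contrast the DIM suffix keeps its initial [p] throughout — that segment must be underlying.
The LOC suffix is therefore /-bu/ underlyingly, with post-vocalic devoicing: voiced stops become voiceless after a vowel.

/-bu/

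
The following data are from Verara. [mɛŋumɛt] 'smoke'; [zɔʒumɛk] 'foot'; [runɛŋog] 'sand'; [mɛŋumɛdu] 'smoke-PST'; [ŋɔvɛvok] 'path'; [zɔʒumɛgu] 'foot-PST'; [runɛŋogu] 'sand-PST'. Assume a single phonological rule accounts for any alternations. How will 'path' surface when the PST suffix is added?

The root 'foot' surfaces as [zɔʒumɛk] and [zɔʒumɛgu], with a stem-final [k] ~ [g] alternation.
Compare 'sand', with invariant [g] in [runɛŋog] and [runɛŋogu]: an analysis with underlying /g/ and a rule producing [k] in isolation would wrongly predict alternation here too.
Therefore /k/ is basic and [g] is derived by intervocalic voicing (voiceless stops become voiced between vowels).
From [ŋɔvɛvok] the stem 'path' is /ŋɔvɛvok/; between vowels this yields [ŋɔvɛvogu].

[ŋɔvɛvogu]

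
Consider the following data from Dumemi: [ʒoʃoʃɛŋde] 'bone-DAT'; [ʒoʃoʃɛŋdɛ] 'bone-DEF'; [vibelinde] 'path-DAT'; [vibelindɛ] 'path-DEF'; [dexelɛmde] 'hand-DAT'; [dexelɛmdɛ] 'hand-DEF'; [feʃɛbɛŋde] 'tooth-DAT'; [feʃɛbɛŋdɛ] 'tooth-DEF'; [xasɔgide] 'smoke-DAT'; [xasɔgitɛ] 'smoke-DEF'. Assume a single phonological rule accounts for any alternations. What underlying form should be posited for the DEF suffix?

The DEF morpheme has two allomorphs, [-dɛ] and [-tɛ].
The DAT suffix, which begins with [d], is invariant after every stem; so [d] is not altered by any rule here.
The DEF suffix is therefore /-tɛ/ underlyingly, with post-nasal voicing: voiceless stops become voiced after a nasal.

/-tɛ/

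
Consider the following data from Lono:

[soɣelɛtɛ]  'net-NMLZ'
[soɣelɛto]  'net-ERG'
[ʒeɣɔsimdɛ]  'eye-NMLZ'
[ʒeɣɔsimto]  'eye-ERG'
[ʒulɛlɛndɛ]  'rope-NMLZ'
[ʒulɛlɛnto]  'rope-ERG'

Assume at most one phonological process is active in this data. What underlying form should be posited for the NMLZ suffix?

The NMLZ suffix surfaces as [-dɛ] and [-tɛ], depending on the final segment of the stem.
The ERG suffix, which begins with [t], is invariant after every stem; so [t] is not altered by any rule here.
The NMLZ suffix is therefore /-dɛ/ underlyingly, with post-vocalic devoicing: voiced stops become voiceless after a vowel.

/-dɛ/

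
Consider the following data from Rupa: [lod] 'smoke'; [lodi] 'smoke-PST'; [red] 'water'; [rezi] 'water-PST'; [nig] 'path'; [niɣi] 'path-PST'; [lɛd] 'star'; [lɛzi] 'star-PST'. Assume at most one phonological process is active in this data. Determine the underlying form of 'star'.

In [lɛd] and [lɛzi] the final segment of 'star' alternates: [d] ~ [z].
If /d/ were underlying and a rule turned it into [z] before the PST suffix, 'smoke' would also alternate; but it has [d] in both [lod] and [lodi].
The alternation reflects word-final hardening: voiced fricatives become stops word-finally. /z/ is underlying.

/lɛz/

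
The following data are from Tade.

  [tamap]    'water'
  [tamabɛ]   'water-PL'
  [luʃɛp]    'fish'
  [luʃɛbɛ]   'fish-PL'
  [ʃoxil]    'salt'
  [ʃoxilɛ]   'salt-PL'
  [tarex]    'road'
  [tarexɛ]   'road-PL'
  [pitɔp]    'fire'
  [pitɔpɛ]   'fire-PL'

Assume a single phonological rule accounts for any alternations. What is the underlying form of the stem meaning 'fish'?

/luʃɛb/

In [luʃɛp] and [luʃɛbɛ] the final segment of 'fish' alternates: [p] ~ [b].
Compare 'fire', with invariant [p] in [pitɔp] and [pitɔpɛ]: an analysis with underlying /p/ and a rule producing [b] before the PL suffix would wrongly predict alternation here too.
The alternation reflects word-final obstruent devoicing: voiced obstruents become voiceless word-finally. /b/ is underlying.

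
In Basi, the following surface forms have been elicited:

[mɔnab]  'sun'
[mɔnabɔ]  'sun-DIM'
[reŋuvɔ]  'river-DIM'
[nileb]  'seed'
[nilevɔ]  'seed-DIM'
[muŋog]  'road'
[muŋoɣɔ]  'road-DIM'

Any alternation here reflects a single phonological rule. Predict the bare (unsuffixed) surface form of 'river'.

In [nileb] and [nilevɔ] the final segment of 'seed' alternates: [b] ~ [v].
If /b/ were underlying and a rule turned it into [v] before the DIM suffix, 'sun' would also alternate; but it has [b] in both [mɔnab] and [mɔnabɔ].
So /v/ is underlying, and a rule of word-final hardening — voiced fricatives become stops word-finally — gives [b].
The one attested form of 'river', [reŋuvɔ], shows underlying /reŋuv/. Applying the same rule word-finally gives [reŋub].

[reŋub]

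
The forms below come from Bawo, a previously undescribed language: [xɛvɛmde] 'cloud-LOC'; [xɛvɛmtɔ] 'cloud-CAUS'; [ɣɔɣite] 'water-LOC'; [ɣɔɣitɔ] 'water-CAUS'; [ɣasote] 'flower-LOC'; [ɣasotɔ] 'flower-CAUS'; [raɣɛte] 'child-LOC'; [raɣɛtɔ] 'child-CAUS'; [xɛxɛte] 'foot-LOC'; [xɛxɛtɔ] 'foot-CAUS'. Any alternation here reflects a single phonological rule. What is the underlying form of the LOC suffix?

/-de/

The LOC suffix surfaces as [-de] and [-te], depending on the final segment of the stem.
The CAUS suffix, which begins with [t], is invariant after every stem; so [t] is not altered by any rule here.
So the underlying form is /-de/, and voiced stops become voiceless after a vowel.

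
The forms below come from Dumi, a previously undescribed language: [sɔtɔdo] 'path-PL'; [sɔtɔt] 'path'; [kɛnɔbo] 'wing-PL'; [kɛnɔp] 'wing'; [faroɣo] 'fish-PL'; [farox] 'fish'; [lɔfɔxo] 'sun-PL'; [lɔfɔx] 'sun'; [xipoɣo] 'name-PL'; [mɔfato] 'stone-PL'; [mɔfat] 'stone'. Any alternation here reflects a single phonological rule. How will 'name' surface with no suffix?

[xipox]

The root 'fish' surfaces as [faroɣo] and [farox], with a stem-final [ɣ] ~ [x] alternation.
If /x/ were underlying and a rule turned it into [ɣ] before the PL suffix, 'sun' would also alternate; but it has [x] in both [lɔfɔxo] and [lɔfɔx].
So /ɣ/ is underlying, and a rule of word-final obstruent devoicing — voiced obstruents become voiceless word-finally — gives [x].
From [xipoɣo] the stem 'name' is /xipoɣ/; word-finally this yields [xipox].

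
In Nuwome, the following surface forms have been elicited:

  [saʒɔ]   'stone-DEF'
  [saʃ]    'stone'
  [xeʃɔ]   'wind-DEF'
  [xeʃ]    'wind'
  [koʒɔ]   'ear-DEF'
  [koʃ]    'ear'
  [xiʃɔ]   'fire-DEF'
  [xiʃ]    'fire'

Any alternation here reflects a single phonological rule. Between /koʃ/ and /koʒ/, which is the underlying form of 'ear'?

/koʒ/

In [koʒɔ] and [koʃ] the final segment of 'ear' alternates: [ʒ] ~ [ʃ].
But 'wind' keeps [ʃ] in both environments ([xeʃɔ], [xeʃ]), so there is no rule changing /ʃ/ to [ʒ] before the DEF suffix.
The alternation reflects word-final obstruent devoicing: voiced obstruents become voiceless word-finally. /ʒ/ is underlying.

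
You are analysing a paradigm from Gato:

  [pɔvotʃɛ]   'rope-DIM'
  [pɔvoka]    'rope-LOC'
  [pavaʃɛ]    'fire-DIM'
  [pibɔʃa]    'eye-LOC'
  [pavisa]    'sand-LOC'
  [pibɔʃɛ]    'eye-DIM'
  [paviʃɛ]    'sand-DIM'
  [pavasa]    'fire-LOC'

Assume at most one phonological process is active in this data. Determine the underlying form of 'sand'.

The stem for 'sand' ends in [s] in [pavisa] but [ʃ] in [paviʃɛ].
The stem 'eye' ([pibɔʃa], [pibɔʃɛ]) shows [ʃ] unchanged in both environments, so [ʃ] cannot be basic with [s] derived before the LOC suffix.
Therefore /s/ is basic and [ʃ] is derived by palatalization before a front vowel (/k/ and /s/ become palato-alveolar [tʃ] and [ʃ] before a front vowel).

/pavis/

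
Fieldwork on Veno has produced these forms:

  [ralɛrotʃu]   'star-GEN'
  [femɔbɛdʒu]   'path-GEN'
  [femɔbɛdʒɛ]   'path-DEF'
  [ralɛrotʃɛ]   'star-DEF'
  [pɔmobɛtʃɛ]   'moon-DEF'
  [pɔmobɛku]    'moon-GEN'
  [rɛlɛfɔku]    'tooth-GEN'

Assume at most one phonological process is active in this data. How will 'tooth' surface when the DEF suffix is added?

[rɛlɛfɔtʃɛ]

In [pɔmobɛku] and [pɔmobɛtʃɛ] the final segment of 'moon' alternates: [k] ~ [tʃ].
If /tʃ/ were underlying and a rule turned it into [k] before the GEN suffix, 'star' would also alternate; but it has [tʃ] in both [ralɛrotʃu] and [ralɛrotʃɛ].
The underlying segment must be /k/; /k/ becomes palato-alveolar [tʃ] before a front vowel, yielding [tʃ] there.
From [rɛlɛfɔku] the stem 'tooth' is /rɛlɛfɔk/; before a front vowel this yields [rɛlɛfɔtʃɛ].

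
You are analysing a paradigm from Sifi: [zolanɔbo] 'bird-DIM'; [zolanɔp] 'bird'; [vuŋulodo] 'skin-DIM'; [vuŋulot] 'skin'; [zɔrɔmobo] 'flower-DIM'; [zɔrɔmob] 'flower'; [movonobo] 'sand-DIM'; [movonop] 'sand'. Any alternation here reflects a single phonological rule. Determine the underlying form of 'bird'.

'bird' shows [b] ~ [p] at the end of the stem ([zolanɔbo] vs [zolanɔp]).
But 'flower' keeps [b] in both environments ([zɔrɔmobo], [zɔrɔmob]), so there is no rule changing /b/ to [p] in isolation.
The alternation reflects intervocalic voicing: voiceless stops become voiced between vowels. /p/ is underlying.
So 'bird' = /zolanɔp/.

/zolanɔp/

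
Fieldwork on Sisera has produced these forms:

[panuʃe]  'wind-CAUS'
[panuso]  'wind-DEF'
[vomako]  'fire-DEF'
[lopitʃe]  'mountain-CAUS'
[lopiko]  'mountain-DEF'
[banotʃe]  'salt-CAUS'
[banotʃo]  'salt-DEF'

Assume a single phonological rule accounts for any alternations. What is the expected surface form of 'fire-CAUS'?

'mountain' shows [tʃ] ~ [k] at the end of the stem ([lopitʃe] vs [lopiko]).
But 'salt' keeps [tʃ] in both environments ([banotʃe], [banotʃo]), so there is no rule changing /tʃ/ to [k] before the DEF suffix.
Therefore /k/ is basic and [tʃ] is derived by palatalization before a front vowel (/k/ and /s/ become palato-alveolar [tʃ] and [ʃ] before a front vowel).
From [vomako] the stem 'fire' is /vomak/; before a front vowel this yields [vomatʃe].

[vomatʃe]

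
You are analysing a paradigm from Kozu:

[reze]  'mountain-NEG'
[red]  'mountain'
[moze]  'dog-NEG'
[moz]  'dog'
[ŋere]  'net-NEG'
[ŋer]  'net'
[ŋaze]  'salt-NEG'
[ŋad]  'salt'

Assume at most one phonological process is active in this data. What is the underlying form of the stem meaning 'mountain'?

/red/

In [reze] and [red] the final segment of 'mountain' alternates: [z] ~ [d].
Compare 'dog', with invariant [z] in [moze] and [moz]: an analysis with underlying /z/ and a rule producing [d] in isolation would wrongly predict alternation here too.
The alternation reflects intervocalic spirantization: voiced stops become fricatives between vowels. /d/ is underlying.
Hence 'mountain' is /red/ underlyingly.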